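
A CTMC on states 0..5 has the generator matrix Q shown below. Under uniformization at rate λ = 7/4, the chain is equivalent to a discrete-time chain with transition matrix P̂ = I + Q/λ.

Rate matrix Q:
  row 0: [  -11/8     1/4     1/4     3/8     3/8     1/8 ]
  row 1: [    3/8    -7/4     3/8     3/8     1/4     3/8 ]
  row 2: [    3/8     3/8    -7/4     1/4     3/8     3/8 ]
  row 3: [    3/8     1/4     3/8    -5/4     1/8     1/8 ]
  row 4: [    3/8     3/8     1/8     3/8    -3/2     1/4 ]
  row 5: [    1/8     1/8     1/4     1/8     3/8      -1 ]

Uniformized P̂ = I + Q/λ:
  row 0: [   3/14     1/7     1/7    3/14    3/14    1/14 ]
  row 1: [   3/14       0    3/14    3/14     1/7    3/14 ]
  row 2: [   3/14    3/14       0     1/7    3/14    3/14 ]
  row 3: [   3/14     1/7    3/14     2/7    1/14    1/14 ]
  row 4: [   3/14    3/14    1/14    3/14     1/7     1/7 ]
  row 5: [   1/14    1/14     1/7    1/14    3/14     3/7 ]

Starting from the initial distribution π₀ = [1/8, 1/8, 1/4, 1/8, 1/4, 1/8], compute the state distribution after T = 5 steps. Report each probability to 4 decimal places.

t=0: π = [0.1250, 0.1250, 0.2500, 0.1250, 0.2500, 0.1250]
t=1: π = [0.1964, 0.1518, 0.1071, 0.1875, 0.1696, 0.1875]
t=2: π = [0.1875, 0.1276, 0.1397, 0.1932, 0.1645, 0.1875]
t=3: π = [0.1875, 0.1330, 0.1341, 0.1913, 0.1658, 0.1883]
t=4: π = [0.1874, 0.1318, 0.1350, 0.1915, 0.1656, 0.1887]
t=5: π = [0.1873, 0.1320, 0.1348, 0.1914, 0.1657, 0.1888]

π = [0.1873, 0.1320, 0.1348, 0.1914, 0.1657, 0.1888]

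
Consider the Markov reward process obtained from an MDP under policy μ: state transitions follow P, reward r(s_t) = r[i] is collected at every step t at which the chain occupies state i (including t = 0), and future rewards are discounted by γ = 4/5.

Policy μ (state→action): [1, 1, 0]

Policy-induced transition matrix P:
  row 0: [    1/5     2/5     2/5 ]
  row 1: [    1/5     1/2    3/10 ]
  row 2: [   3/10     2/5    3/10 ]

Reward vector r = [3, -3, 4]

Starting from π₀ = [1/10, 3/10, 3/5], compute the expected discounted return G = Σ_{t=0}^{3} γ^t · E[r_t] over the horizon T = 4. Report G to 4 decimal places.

t=0: π = [0.1000, 0.3000, 0.6000], E[r] = 1.8000, γ^t·E[r] = 1.800000, running G = 1.800000
t=1: π = [0.2600, 0.4300, 0.3100], E[r] = 0.7300, γ^t·E[r] = 0.584000, running G = 2.384000
t=2: π = [0.2310, 0.4430, 0.3260], E[r] = 0.6680, γ^t·E[r] = 0.427520, running G = 2.811520
t=3: π = [0.2326, 0.4443, 0.3231], E[r] = 0.6573, γ^t·E[r] = 0.336538, running G = 3.148058

G = 3.1481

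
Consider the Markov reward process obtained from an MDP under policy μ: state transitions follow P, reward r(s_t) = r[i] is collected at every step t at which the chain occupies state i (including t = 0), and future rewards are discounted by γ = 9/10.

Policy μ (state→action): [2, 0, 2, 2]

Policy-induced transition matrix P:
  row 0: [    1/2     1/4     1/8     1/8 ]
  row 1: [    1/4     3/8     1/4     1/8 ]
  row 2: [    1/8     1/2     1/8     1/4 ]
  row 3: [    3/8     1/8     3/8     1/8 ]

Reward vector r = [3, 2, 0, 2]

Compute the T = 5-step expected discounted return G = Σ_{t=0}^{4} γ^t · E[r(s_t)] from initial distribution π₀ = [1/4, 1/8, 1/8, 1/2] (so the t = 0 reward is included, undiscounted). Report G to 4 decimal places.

G = 7.8780

t=0: π = [0.2500, 0.1250, 0.1250, 0.5000], E[r] = 2.0000, γ^t·E[r] = 2.000000, running G = 2.000000
t=1: π = [0.3594, 0.2344, 0.2656, 0.1406], E[r] = 1.8281, γ^t·E[r] = 1.645313, running G = 3.645313
t=2: π = [0.3242, 0.3281, 0.1895, 0.1582], E[r] = 1.9453, γ^t·E[r] = 1.575703, running G = 5.221016
t=3: π = [0.3271, 0.3186, 0.2056, 0.1487], E[r] = 1.9160, γ^t·E[r] = 1.396775, running G = 6.617791
t=4: π = [0.3247, 0.3226, 0.2020, 0.1507], E[r] = 1.9207, γ^t·E[r] = 1.260161, running G = 7.877952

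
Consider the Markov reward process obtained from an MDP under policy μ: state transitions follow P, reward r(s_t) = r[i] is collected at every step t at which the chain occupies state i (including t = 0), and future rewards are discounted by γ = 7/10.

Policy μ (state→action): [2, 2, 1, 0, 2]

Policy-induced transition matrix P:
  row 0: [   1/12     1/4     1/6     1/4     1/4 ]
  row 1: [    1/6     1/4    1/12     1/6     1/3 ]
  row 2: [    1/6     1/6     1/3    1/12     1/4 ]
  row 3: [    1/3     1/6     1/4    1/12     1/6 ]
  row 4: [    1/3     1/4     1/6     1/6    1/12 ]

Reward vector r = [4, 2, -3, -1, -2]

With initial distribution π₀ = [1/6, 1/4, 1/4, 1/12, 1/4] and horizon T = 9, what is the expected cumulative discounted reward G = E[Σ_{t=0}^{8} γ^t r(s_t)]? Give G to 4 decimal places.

G = 0.0737

t=0: π = [0.1667, 0.2500, 0.2500, 0.0833, 0.2500], E[r] = -0.1667, γ^t·E[r] = -0.166667, running G = -0.166667
t=1: π = [0.2083, 0.2222, 0.1944, 0.1528, 0.2222], E[r] = 0.0972, γ^t·E[r] = 0.068056, running G = -0.098611
t=2: π = [0.2118, 0.2211, 0.1933, 0.1551, 0.2188], E[r] = 0.1169, γ^t·E[r] = 0.057280, running G = -0.041331
t=3: π = [0.2113, 0.2210, 0.1934, 0.1553, 0.2190], E[r] = 0.1137, γ^t·E[r] = 0.039004, running G = -0.002327
t=4: π = [0.2114, 0.2209, 0.1934, 0.1552, 0.2190], E[r] = 0.1142, γ^t·E[r] = 0.027428, running G = 0.025102
t=5: π = [0.2114, 0.2209, 0.1934, 0.1552, 0.2190], E[r] = 0.1141, γ^t·E[r] = 0.019170, running G = 0.044271
t=6: π = [0.2114, 0.2209, 0.1934, 0.1552, 0.2190], E[r] = 0.1141, γ^t·E[r] = 0.013423, running G = 0.057694
t=7: π = [0.2114, 0.2209, 0.1934, 0.1552, 0.2190], E[r] = 0.1141, γ^t·E[r] = 0.009395, running G = 0.067089
t=8: π = [0.2114, 0.2209, 0.1934, 0.1552, 0.2190], E[r] = 0.1141, γ^t·E[r] = 0.006577, running G = 0.073666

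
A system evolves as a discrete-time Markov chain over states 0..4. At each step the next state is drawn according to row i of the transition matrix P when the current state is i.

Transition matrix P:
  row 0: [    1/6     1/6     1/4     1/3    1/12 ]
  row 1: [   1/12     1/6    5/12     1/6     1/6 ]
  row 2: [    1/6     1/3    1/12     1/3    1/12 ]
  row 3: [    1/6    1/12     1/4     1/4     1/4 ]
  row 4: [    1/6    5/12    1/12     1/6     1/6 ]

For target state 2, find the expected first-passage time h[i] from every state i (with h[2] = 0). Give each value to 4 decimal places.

h = [3.9222, 3.2902, 0.0000, 4.0504, 4.4396]

First-step conditioning: h[2] = 0; for i ≠ 2, h[i] = 1 + Σ_k P[i][k]·h[k].
  h[0] = 1 + 1/6·h[0] + 1/6·h[1] + 1/3·h[3] + 1/12·h[4]
  h[1] = 1 + 1/12·h[0] + 1/6·h[1] + 1/6·h[3] + 1/6·h[4]
  h[3] = 1 + 1/6·h[0] + 1/12·h[1] + 1/4·h[3] + 1/4·h[4]
  h[4] = 1 + 1/6·h[0] + 5/12·h[1] + 1/6·h[3] + 1/6·h[4]
Solving the 4×4 linear system over states ≠ 2 gives exactly h = [6852/1747, 5748/1747, 0, 7076/1747, 7756/1747] (h[2] = 0 is the target).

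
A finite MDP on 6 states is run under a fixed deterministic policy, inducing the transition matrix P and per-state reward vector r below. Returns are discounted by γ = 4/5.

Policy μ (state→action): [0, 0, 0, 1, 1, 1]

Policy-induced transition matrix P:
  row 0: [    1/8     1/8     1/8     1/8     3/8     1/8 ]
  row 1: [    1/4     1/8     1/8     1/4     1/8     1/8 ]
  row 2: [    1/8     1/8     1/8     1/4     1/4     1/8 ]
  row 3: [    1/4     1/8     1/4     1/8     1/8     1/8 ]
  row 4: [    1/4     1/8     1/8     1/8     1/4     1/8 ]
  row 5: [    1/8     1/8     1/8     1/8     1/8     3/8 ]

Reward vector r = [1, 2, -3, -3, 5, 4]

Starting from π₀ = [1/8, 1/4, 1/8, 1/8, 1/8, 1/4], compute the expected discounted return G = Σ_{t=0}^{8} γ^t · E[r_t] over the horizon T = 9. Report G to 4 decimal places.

t=0: π = [0.1250, 0.2500, 0.1250, 0.1250, 0.1250, 0.2500], E[r] = 1.5000, γ^t·E[r] = 1.500000, running G = 1.500000
t=1: π = [0.1875, 0.1250, 0.1406, 0.1719, 0.1875, 0.1875], E[r] = 1.1875, γ^t·E[r] = 0.950000, running G = 2.450000
t=2: π = [0.1855, 0.1250, 0.1465, 0.1582, 0.2129, 0.1719], E[r] = 1.2734, γ^t·E[r] = 0.815000, running G = 3.265000
t=3: π = [0.1870, 0.1250, 0.1448, 0.1589, 0.2163, 0.1680], E[r] = 1.2793, γ^t·E[r] = 0.655000, running G = 3.920000
t=4: π = [0.1875, 0.1250, 0.1449, 0.1587, 0.2169, 0.1670], E[r] = 1.2792, γ^t·E[r] = 0.523950, running G = 4.443950
t=5: π = [0.1876, 0.1250, 0.1448, 0.1587, 0.2171, 0.1667], E[r] = 1.2794, γ^t·E[r] = 0.419220, running G = 4.863170
t=6: π = [0.1876, 0.1250, 0.1448, 0.1587, 0.2171, 0.1667], E[r] = 1.2793, γ^t·E[r] = 0.335367, running G = 5.198537
t=7: π = [0.1876, 0.1250, 0.1448, 0.1587, 0.2171, 0.1667], E[r] = 1.2793, γ^t·E[r] = 0.268294, running G = 5.466830
t=8: π = [0.1876, 0.1250, 0.1448, 0.1587, 0.2172, 0.1667], E[r] = 1.2793, γ^t·E[r] = 0.214634, running G = 5.681464

G = 5.6815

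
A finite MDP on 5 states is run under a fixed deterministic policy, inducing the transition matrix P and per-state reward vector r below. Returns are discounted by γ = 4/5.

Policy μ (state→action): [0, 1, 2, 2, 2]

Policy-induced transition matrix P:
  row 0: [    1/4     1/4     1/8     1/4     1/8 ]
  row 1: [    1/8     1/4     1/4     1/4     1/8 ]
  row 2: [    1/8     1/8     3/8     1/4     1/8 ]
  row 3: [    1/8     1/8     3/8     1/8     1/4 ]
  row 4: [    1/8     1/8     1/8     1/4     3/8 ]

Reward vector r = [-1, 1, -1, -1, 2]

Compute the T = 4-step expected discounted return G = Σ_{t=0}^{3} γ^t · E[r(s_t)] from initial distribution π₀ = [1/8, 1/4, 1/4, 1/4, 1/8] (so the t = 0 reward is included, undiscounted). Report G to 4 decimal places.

t=0: π = [0.1250, 0.2500, 0.2500, 0.2500, 0.1250], E[r] = -0.1250, γ^t·E[r] = -0.125000, running G = -0.125000
t=1: π = [0.1406, 0.1719, 0.2813, 0.2188, 0.1875], E[r] = -0.0938, γ^t·E[r] = -0.075000, running G = -0.200000
t=2: π = [0.1426, 0.1641, 0.2715, 0.2227, 0.1992], E[r] = -0.0742, γ^t·E[r] = -0.047500, running G = -0.247500
t=3: π = [0.1428, 0.1633, 0.2690, 0.2222, 0.2026], E[r] = -0.0654, γ^t·E[r] = -0.033500, running G = -0.281000

G = -0.2810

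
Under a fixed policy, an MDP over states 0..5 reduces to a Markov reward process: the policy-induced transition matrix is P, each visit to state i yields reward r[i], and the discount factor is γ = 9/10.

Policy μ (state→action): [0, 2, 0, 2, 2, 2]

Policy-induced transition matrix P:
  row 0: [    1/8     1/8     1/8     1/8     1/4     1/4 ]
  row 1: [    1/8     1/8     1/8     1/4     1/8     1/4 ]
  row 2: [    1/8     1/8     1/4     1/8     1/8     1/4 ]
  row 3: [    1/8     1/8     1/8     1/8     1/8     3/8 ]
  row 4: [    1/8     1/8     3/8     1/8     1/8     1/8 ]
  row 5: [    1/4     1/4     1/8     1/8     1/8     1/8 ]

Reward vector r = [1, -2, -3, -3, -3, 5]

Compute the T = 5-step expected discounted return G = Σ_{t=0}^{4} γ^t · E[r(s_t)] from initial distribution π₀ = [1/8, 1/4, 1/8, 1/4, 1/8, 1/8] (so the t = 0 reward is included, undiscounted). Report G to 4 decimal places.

t=0: π = [0.1250, 0.2500, 0.1250, 0.2500, 0.1250, 0.1250], E[r] = -1.2500, γ^t·E[r] = -1.250000, running G = -1.250000
t=1: π = [0.1406, 0.1406, 0.1719, 0.1563, 0.1406, 0.2500], E[r] = -0.2969, γ^t·E[r] = -0.267188, running G = -1.517188
t=2: π = [0.1563, 0.1563, 0.1816, 0.1426, 0.1426, 0.2207], E[r] = -0.4531, γ^t·E[r] = -0.367031, running G = -1.884219
t=3: π = [0.1526, 0.1526, 0.1833, 0.1445, 0.1445, 0.2224], E[r] = -0.4578, γ^t·E[r] = -0.333710, running G = -2.217928
t=4: π = [0.1528, 0.1528, 0.1841, 0.1441, 0.1441, 0.2222], E[r] = -0.4584, γ^t·E[r] = -0.300759, running G = -2.518688

G = -2.5187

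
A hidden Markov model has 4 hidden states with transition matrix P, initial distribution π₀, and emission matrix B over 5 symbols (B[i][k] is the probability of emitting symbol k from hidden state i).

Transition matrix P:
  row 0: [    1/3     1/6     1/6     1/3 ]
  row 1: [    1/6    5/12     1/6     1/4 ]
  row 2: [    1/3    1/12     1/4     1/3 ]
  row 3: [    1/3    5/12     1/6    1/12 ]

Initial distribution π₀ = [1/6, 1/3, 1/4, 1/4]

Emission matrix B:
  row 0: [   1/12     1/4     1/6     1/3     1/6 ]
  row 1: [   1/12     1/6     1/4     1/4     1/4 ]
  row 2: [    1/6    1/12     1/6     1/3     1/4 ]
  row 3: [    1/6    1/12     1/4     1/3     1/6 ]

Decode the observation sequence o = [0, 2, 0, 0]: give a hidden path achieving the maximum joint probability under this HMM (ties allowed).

t=0: δ = [1.389e-02, 2.778e-02, 4.167e-02, 4.167e-02]  (obs o_0=0)
t=1: δ = [2.315e-03, 4.340e-03, 1.736e-03, 3.472e-03]  ψ = [2, 3, 2, 2]  (obs o_1=2)
t=2: δ = [9.645e-05, 1.507e-04, 1.206e-04, 1.808e-04]  ψ = [3, 1, 1, 1]  (obs o_2=0)
t=3: δ = [5.023e-06, 6.279e-06, 5.023e-06, 6.698e-06]  ψ = [3, 3, 2, 2]  (obs o_3=0)
backtrack: best end state = 3; path = [3, 1, 2, 3]

path = [3, 1, 2, 3]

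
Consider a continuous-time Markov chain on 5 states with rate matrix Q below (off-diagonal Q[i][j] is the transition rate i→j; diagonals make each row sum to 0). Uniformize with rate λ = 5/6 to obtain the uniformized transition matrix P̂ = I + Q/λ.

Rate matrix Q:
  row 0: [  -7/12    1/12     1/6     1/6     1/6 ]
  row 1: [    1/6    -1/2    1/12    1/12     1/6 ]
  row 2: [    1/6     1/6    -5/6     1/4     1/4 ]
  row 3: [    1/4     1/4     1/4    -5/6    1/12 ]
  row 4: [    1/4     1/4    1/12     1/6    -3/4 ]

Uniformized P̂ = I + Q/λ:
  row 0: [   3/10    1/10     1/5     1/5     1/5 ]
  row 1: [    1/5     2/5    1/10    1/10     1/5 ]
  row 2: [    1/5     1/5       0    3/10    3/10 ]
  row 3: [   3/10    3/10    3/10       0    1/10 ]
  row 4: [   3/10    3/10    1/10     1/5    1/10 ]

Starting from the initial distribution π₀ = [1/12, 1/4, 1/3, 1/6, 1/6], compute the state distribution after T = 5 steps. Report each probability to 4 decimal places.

t=0: π = [0.0833, 0.2500, 0.3333, 0.1667, 0.1667]
t=1: π = [0.2417, 0.2750, 0.1083, 0.1750, 0.2000]
t=2: π = [0.2617, 0.2683, 0.1483, 0.1483, 0.1733]
t=3: π = [0.2583, 0.2597, 0.1410, 0.1583, 0.1827]
t=4: π = [0.2599, 0.2602, 0.1434, 0.1565, 0.1800]
t=5: π = [0.2596, 0.2597, 0.1429, 0.1570, 0.1807]

π = [0.2596, 0.2597, 0.1429, 0.1570, 0.1807]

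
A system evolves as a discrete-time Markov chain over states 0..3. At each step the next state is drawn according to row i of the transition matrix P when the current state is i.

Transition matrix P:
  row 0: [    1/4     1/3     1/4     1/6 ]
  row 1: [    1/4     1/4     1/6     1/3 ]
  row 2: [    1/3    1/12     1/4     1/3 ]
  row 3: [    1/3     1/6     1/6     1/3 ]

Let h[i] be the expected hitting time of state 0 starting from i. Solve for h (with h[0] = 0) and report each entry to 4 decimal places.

h = [0.0000, 3.4138, 3.1034, 3.1293]

First-step conditioning: h[0] = 0; for i ≠ 0, h[i] = 1 + Σ_k P[i][k]·h[k].
  h[1] = 1 + 1/4·h[1] + 1/6·h[2] + 1/3·h[3]
  h[2] = 1 + 1/12·h[1] + 1/4·h[2] + 1/3·h[3]
  h[3] = 1 + 1/6·h[1] + 1/6·h[2] + 1/3·h[3]
Solving the 3×3 linear system over states ≠ 0 gives exactly h = [0, 99/29, 90/29, 363/116] (h[0] = 0 is the target).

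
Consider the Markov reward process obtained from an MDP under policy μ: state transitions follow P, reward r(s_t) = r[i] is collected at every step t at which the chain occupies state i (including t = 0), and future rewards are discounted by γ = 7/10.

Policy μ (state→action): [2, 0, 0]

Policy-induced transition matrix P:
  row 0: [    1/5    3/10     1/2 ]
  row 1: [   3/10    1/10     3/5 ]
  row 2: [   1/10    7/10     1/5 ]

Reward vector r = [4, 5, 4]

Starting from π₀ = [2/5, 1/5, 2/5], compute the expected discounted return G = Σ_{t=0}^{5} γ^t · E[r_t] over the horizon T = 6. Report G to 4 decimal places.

G = 12.7360

t=0: π = [0.4000, 0.2000, 0.4000], E[r] = 4.2000, γ^t·E[r] = 4.200000, running G = 4.200000
t=1: π = [0.1800, 0.4200, 0.4000], E[r] = 4.4200, γ^t·E[r] = 3.094000, running G = 7.294000
t=2: π = [0.2020, 0.3760, 0.4220], E[r] = 4.3760, γ^t·E[r] = 2.144240, running G = 9.438240
t=3: π = [0.1954, 0.3936, 0.4110], E[r] = 4.3936, γ^t·E[r] = 1.507005, running G = 10.945245
t=4: π = [0.1983, 0.3857, 0.4161], E[r] = 4.3857, γ^t·E[r] = 1.053002, running G = 11.998247
t=5: π = [0.1970, 0.3893, 0.4138], E[r] = 4.3893, γ^t·E[r] = 0.737708, running G = 12.735954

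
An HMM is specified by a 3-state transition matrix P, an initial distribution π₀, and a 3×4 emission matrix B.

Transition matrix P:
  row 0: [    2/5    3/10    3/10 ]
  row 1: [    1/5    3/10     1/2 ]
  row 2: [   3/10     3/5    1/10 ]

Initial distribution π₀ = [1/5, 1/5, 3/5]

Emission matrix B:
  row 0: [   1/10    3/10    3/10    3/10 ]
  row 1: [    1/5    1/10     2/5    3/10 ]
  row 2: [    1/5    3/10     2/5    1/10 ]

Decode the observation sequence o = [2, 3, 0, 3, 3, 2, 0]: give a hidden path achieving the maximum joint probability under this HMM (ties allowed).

path = [2, 1, 2, 1, 1, 2, 1]

t=0: δ = [6.000e-02, 8.000e-02, 2.400e-01]  (obs o_0=2)
t=1: δ = [2.160e-02, 4.320e-02, 4.000e-03]  ψ = [2, 2, 1]  (obs o_1=3)
t=2: δ = [8.640e-04, 2.592e-03, 4.320e-03]  ψ = [0, 1, 1]  (obs o_2=0)
t=3: δ = [3.888e-04, 7.776e-04, 1.296e-04]  ψ = [2, 2, 1]  (obs o_3=3)
t=4: δ = [4.666e-05, 6.998e-05, 3.888e-05]  ψ = [0, 1, 1]  (obs o_4=3)
t=5: δ = [5.599e-06, 9.331e-06, 1.400e-05]  ψ = [0, 2, 1]  (obs o_5=2)
t=6: δ = [4.199e-07, 1.680e-06, 9.331e-07]  ψ = [2, 2, 1]  (obs o_6=0)
backtrack: best end state = 1; path = [2, 1, 2, 1, 1, 2, 1]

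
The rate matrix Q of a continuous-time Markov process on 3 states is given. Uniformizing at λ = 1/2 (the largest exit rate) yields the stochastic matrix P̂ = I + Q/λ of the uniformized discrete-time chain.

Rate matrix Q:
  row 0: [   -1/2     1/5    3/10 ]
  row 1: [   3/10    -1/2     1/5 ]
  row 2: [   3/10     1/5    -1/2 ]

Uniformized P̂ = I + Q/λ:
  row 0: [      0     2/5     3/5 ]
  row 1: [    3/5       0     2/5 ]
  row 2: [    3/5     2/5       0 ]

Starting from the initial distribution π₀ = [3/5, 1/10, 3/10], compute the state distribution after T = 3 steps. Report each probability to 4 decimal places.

π = [0.3264, 0.2976, 0.3760]

t=0: π = [0.6000, 0.1000, 0.3000]
t=1: π = [0.2400, 0.3600, 0.4000]
t=2: π = [0.4560, 0.2560, 0.2880]
t=3: π = [0.3264, 0.2976, 0.3760]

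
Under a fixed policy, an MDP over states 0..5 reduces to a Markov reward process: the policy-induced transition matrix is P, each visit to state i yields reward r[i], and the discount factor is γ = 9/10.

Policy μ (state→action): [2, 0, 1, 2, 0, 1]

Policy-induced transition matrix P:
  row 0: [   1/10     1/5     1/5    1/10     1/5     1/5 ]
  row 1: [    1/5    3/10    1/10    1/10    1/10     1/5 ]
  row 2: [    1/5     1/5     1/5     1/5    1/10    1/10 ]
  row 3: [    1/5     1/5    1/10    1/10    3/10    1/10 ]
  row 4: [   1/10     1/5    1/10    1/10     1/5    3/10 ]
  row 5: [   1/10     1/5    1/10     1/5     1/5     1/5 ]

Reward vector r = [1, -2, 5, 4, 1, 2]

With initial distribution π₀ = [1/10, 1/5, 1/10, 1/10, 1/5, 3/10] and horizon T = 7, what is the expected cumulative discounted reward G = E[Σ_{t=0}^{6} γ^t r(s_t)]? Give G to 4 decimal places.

t=0: π = [0.1000, 0.2000, 0.1000, 0.1000, 0.2000, 0.3000], E[r] = 1.4000, γ^t·E[r] = 1.400000, running G = 1.400000
t=1: π = [0.1400, 0.2200, 0.1200, 0.1400, 0.1800, 0.2000], E[r] = 1.4400, γ^t·E[r] = 1.296000, running G = 2.696000
t=2: π = [0.1480, 0.2220, 0.1260, 0.1320, 0.1800, 0.1920], E[r] = 1.4260, γ^t·E[r] = 1.155060, running G = 3.851060
t=3: π = [0.1480, 0.2222, 0.1274, 0.1318, 0.1784, 0.1922], E[r] = 1.4306, γ^t·E[r] = 1.042907, running G = 4.893967
t=4: π = [0.1481, 0.2222, 0.1275, 0.1320, 0.1782, 0.1919], E[r] = 1.4313, γ^t·E[r] = 0.939076, running G = 5.833043
t=5: π = [0.1482, 0.2222, 0.1276, 0.1319, 0.1782, 0.1919], E[r] = 1.4313, γ^t·E[r] = 0.845178, running G = 6.678221
t=6: π = [0.1482, 0.2222, 0.1276, 0.1319, 0.1782, 0.1919], E[r] = 1.4313, γ^t·E[r] = 0.760669, running G = 7.438890

G = 7.4389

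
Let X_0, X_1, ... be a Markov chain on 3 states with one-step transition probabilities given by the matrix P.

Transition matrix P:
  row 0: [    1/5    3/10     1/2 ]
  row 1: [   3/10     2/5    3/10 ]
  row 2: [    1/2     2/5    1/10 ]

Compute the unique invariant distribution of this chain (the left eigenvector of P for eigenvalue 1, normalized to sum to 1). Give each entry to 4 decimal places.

Balance equations π_j = Σ_i π_i·P[i][j]:
  π_0 = 1/5·π_0 + 3/10·π_1 + 1/2·π_2
  π_1 = 3/10·π_0 + 2/5·π_1 + 2/5·π_2
  normalize: π_0 + π_1 + π_2 = 1
Solving the linear system gives exactly π = [21/64, 47/128, 39/128].

π = [0.3281, 0.3672, 0.3047]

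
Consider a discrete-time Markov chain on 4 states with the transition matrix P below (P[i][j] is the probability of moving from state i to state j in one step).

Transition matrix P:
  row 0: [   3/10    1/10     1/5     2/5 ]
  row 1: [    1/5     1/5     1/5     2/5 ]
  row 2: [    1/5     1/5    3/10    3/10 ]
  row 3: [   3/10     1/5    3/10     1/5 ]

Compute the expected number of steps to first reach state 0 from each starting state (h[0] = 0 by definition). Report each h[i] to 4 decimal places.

h = [0.0000, 4.3254, 4.3651, 3.9683]

First-step conditioning: h[0] = 0; for i ≠ 0, h[i] = 1 + Σ_k P[i][k]·h[k].
  h[1] = 1 + 1/5·h[1] + 1/5·h[2] + 2/5·h[3]
  h[2] = 1 + 1/5·h[1] + 3/10·h[2] + 3/10·h[3]
  h[3] = 1 + 1/5·h[1] + 3/10·h[2] + 1/5·h[3]
Solving the 3×3 linear system over states ≠ 0 gives exactly h = [0, 545/126, 275/63, 250/63] (h[0] = 0 is the target).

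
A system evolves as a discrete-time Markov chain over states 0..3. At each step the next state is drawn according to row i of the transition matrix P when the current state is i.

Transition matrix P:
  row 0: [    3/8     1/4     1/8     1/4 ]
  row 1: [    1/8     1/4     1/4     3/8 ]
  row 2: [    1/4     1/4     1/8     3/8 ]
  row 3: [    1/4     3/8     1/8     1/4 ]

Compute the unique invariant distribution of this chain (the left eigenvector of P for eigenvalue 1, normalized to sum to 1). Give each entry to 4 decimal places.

Balance equations π_j = Σ_i π_i·P[i][j]:
  π_0 = 3/8·π_0 + 1/8·π_1 + 1/4·π_2 + 1/4·π_3
  π_1 = 1/4·π_0 + 1/4·π_1 + 1/4·π_2 + 3/8·π_3
  π_2 = 1/8·π_0 + 1/4·π_1 + 1/8·π_2 + 1/8·π_3
  normalize: π_0 + π_1 + π_2 + π_3 = 1
Solving the linear system gives exactly π = [123/503, 145/503, 81/503, 154/503].

π = [0.2445, 0.2883, 0.1610, 0.3062]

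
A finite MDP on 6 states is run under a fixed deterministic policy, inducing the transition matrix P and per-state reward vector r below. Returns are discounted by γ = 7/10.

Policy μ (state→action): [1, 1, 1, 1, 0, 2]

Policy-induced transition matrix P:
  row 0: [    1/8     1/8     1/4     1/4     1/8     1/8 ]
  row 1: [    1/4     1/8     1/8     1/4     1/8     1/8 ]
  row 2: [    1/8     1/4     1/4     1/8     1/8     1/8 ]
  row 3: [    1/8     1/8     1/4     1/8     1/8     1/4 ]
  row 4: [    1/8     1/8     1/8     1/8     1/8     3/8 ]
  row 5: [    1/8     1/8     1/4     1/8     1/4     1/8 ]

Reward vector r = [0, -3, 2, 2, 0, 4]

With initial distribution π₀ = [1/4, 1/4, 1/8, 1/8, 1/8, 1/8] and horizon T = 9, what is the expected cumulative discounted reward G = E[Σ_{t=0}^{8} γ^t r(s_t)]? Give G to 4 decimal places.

t=0: π = [0.2500, 0.2500, 0.1250, 0.1250, 0.1250, 0.1250], E[r] = 0.2500, γ^t·E[r] = 0.250000, running G = 0.250000
t=1: π = [0.1563, 0.1406, 0.2031, 0.1875, 0.1406, 0.1719], E[r] = 1.0469, γ^t·E[r] = 0.732813, running G = 0.982813
t=2: π = [0.1426, 0.1504, 0.2148, 0.1621, 0.1465, 0.1836], E[r] = 1.0371, γ^t·E[r] = 0.508184, running G = 1.490996
t=3: π = [0.1438, 0.1519, 0.2129, 0.1616, 0.1479, 0.1819], E[r] = 1.0210, γ^t·E[r] = 0.350202, running G = 1.841198
t=4: π = [0.1440, 0.1516, 0.2125, 0.1620, 0.1477, 0.1822], E[r] = 1.0229, γ^t·E[r] = 0.245595, running G = 2.086793
t=5: π = [0.1440, 0.1516, 0.2126, 0.1619, 0.1478, 0.1822], E[r] = 1.0231, γ^t·E[r] = 0.171949, running G = 2.258742
t=6: π = [0.1439, 0.1516, 0.2126, 0.1619, 0.1478, 0.1822], E[r] = 1.0231, γ^t·E[r] = 0.120364, running G = 2.379106
t=7: π = [0.1439, 0.1516, 0.2126, 0.1619, 0.1478, 0.1822], E[r] = 1.0231, γ^t·E[r] = 0.084254, running G = 2.463360
t=8: π = [0.1439, 0.1516, 0.2126, 0.1619, 0.1478, 0.1822], E[r] = 1.0231, γ^t·E[r] = 0.058978, running G = 2.522338

G = 2.5223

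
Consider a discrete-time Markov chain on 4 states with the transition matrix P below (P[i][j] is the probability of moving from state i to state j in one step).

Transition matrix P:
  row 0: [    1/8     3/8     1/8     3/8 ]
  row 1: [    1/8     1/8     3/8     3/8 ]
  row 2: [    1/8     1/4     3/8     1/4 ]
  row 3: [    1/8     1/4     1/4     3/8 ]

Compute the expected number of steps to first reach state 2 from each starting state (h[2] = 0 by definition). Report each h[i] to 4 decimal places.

First-step conditioning: h[2] = 0; for i ≠ 2, h[i] = 1 + Σ_k P[i][k]·h[k].
  h[0] = 1 + 1/8·h[0] + 3/8·h[1] + 3/8·h[3]
  h[1] = 1 + 1/8·h[0] + 1/8·h[1] + 3/8·h[3]
  h[3] = 1 + 1/8·h[0] + 1/4·h[1] + 3/8·h[3]
Solving the 3×3 linear system over states ≠ 2 gives exactly h = [80/19, 64/19, 0, 72/19] (h[2] = 0 is the target).

h = [4.2105, 3.3684, 0.0000, 3.7895]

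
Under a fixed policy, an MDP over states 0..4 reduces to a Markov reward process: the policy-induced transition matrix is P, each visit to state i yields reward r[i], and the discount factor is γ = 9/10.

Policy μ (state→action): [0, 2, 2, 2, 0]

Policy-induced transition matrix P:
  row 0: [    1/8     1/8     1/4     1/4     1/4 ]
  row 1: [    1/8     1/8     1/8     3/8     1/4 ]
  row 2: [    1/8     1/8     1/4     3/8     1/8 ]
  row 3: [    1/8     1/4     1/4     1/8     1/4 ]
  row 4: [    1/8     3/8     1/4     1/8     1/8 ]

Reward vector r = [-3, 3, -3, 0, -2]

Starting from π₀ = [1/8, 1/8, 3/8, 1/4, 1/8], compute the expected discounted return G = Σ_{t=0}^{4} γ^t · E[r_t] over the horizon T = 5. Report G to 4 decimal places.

G = -3.9974

t=0: π = [0.1250, 0.1250, 0.3750, 0.2500, 0.1250], E[r] = -1.3750, γ^t·E[r] = -1.375000, running G = -1.375000
t=1: π = [0.1250, 0.1875, 0.2344, 0.2656, 0.1875], E[r] = -0.8906, γ^t·E[r] = -0.801563, running G = -2.176563
t=2: π = [0.1250, 0.2051, 0.2266, 0.2461, 0.1973], E[r] = -0.8340, γ^t·E[r] = -0.675527, running G = -2.852090
t=3: π = [0.1250, 0.2051, 0.2244, 0.2485, 0.1970], E[r] = -0.8269, γ^t·E[r] = -0.602813, running G = -3.454903
t=4: π = [0.1250, 0.2053, 0.2244, 0.2480, 0.1973], E[r] = -0.8268, γ^t·E[r] = -0.542452, running G = -3.997355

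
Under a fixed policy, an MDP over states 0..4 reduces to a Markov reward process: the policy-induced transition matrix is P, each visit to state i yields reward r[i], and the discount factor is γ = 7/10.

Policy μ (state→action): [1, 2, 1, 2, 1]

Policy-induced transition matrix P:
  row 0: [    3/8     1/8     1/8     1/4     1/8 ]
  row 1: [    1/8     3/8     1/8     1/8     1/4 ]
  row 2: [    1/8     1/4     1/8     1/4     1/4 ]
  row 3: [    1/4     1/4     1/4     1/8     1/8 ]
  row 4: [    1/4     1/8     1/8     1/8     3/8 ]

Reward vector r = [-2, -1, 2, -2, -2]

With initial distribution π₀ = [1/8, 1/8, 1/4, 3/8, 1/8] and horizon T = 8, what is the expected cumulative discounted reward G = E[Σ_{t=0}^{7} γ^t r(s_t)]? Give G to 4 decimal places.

G = -3.3463

t=0: π = [0.1250, 0.1250, 0.2500, 0.3750, 0.1250], E[r] = -0.8750, γ^t·E[r] = -0.875000, running G = -0.875000
t=1: π = [0.2188, 0.2344, 0.1719, 0.1719, 0.2031], E[r] = -1.0781, γ^t·E[r] = -0.754688, running G = -1.629688
t=2: π = [0.2266, 0.2266, 0.1465, 0.1738, 0.2266], E[r] = -1.1875, γ^t·E[r] = -0.581875, running G = -2.211563
t=3: π = [0.2317, 0.2217, 0.1467, 0.1716, 0.2283], E[r] = -1.1914, γ^t·E[r] = -0.408652, running G = -2.620215
t=4: π = [0.2329, 0.2202, 0.1465, 0.1723, 0.2281], E[r] = -1.1940, γ^t·E[r] = -0.286672, running G = -2.906887
t=5: π = [0.2333, 0.2199, 0.1465, 0.1724, 0.2279], E[r] = -1.1940, γ^t·E[r] = -0.200667, running G = -3.107554
t=6: π = [0.2334, 0.2198, 0.1466, 0.1725, 0.2278], E[r] = -1.1939, γ^t·E[r] = -0.140466, running G = -3.248021
t=7: π = [0.2334, 0.2198, 0.1466, 0.1725, 0.2277], E[r] = -1.1939, γ^t·E[r] = -0.098325, running G = -3.346345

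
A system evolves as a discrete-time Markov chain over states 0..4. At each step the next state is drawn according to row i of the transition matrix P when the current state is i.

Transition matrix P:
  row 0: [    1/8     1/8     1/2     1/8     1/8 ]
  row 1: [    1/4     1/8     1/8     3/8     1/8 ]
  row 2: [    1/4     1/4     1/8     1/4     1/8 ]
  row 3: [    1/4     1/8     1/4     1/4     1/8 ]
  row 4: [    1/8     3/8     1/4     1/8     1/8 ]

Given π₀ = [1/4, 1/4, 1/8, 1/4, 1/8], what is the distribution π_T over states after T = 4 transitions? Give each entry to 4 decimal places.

t=0: π = [0.2500, 0.2500, 0.1250, 0.2500, 0.1250]
t=1: π = [0.2031, 0.1719, 0.2656, 0.2344, 0.1250]
t=2: π = [0.2090, 0.1895, 0.2461, 0.2305, 0.1250]
t=3: π = [0.2083, 0.1870, 0.2478, 0.2319, 0.1250]
t=4: π = [0.2083, 0.1872, 0.2477, 0.2317, 0.1250]

π = [0.2083, 0.1872, 0.2477, 0.2317, 0.1250]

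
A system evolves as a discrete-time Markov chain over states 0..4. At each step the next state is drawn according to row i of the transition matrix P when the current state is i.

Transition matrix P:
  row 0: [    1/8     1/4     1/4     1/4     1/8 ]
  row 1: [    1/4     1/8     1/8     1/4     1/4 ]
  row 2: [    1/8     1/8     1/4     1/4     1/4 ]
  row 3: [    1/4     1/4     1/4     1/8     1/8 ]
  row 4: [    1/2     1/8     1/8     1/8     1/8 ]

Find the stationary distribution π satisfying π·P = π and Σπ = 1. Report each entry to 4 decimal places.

π = [0.2379, 0.1801, 0.2058, 0.2030, 0.1732]

Balance equations π_j = Σ_i π_i·P[i][j]:
  π_0 = 1/8·π_0 + 1/4·π_1 + 1/8·π_2 + 1/4·π_3 + 1/2·π_4
  π_1 = 1/4·π_0 + 1/8·π_1 + 1/8·π_2 + 1/4·π_3 + 1/8·π_4
  π_2 = 1/4·π_0 + 1/8·π_1 + 1/4·π_2 + 1/4·π_3 + 1/8·π_4
  π_3 = 1/4·π_0 + 1/4·π_1 + 1/4·π_2 + 1/8·π_3 + 1/8·π_4
  normalize: π_0 + π_1 + π_2 + π_3 + π_4 = 1
Solving the linear system gives exactly π = [416/1749, 105/583, 120/583, 355/1749, 101/583].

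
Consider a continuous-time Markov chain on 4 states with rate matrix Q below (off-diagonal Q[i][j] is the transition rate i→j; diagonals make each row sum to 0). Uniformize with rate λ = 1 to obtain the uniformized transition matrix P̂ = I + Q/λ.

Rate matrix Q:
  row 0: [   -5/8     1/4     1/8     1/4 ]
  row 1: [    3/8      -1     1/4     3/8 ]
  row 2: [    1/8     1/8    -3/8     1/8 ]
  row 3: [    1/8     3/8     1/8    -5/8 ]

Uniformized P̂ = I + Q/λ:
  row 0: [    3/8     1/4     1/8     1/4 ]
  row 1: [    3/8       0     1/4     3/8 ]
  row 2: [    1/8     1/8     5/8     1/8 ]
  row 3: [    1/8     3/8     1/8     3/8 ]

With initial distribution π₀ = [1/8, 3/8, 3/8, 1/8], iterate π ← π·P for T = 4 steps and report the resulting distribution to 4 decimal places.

π = [0.2303, 0.1971, 0.3043, 0.2683]

t=0: π = [0.1250, 0.3750, 0.3750, 0.1250]
t=1: π = [0.2500, 0.1250, 0.3594, 0.2656]
t=2: π = [0.2188, 0.2070, 0.3203, 0.2539]
t=3: π = [0.2314, 0.1899, 0.3110, 0.2676]
t=4: π = [0.2303, 0.1971, 0.3043, 0.2683]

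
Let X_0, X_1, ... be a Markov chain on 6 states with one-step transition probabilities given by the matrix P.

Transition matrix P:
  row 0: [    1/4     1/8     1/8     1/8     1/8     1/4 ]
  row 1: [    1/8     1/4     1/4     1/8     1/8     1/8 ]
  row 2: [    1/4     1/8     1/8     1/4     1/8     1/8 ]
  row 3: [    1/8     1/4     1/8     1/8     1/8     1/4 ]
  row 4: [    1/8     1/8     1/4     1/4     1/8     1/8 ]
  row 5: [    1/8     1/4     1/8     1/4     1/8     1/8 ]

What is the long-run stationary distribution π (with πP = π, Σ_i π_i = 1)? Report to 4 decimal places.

π = [0.1664, 0.1930, 0.1647, 0.1823, 0.1250, 0.1686]

Balance equations π_j = Σ_i π_i·P[i][j]:
  π_0 = 1/4·π_0 + 1/8·π_1 + 1/4·π_2 + 1/8·π_3 + 1/8·π_4 + 1/8·π_5
  π_1 = 1/8·π_0 + 1/4·π_1 + 1/8·π_2 + 1/4·π_3 + 1/8·π_4 + 1/4·π_5
  π_2 = 1/8·π_0 + 1/4·π_1 + 1/8·π_2 + 1/8·π_3 + 1/4·π_4 + 1/8·π_5
  π_3 = 1/8·π_0 + 1/8·π_1 + 1/4·π_2 + 1/8·π_3 + 1/4·π_4 + 1/4·π_5
  π_4 = 1/8·π_0 + 1/8·π_1 + 1/8·π_2 + 1/8·π_3 + 1/8·π_4 + 1/8·π_5
  normalize: π_0 + π_1 + π_2 + π_3 + π_4 + π_5 = 1
Solving the linear system gives exactly π = [607/3648, 11/57, 601/3648, 35/192, 1/8, 205/1216].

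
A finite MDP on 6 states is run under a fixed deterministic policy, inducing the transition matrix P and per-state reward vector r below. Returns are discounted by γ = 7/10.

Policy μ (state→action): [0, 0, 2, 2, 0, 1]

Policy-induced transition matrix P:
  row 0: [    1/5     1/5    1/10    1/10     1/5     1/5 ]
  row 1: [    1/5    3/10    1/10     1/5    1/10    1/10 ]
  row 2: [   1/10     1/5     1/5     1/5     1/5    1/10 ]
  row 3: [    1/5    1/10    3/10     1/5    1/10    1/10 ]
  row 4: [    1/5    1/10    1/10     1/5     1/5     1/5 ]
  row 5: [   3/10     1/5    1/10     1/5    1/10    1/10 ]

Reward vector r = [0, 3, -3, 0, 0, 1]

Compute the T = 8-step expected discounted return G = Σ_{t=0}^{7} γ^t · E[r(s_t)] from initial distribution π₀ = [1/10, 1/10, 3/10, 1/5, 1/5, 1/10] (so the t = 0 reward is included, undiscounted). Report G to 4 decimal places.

G = -0.0789

t=0: π = [0.1000, 0.1000, 0.3000, 0.2000, 0.2000, 0.1000], E[r] = -0.5000, γ^t·E[r] = -0.500000, running G = -0.500000
t=1: π = [0.1800, 0.1700, 0.1700, 0.1900, 0.1600, 0.1300], E[r] = 0.1300, γ^t·E[r] = 0.091000, running G = -0.409000
t=2: π = [0.1960, 0.1820, 0.1550, 0.1820, 0.1510, 0.1340], E[r] = 0.2150, γ^t·E[r] = 0.105350, running G = -0.303650
t=3: π = [0.1979, 0.1849, 0.1519, 0.1804, 0.1502, 0.1347], E[r] = 0.2337, γ^t·E[r] = 0.080159, running G = -0.223491
t=4: π = [0.1983, 0.1854, 0.1513, 0.1802, 0.1500, 0.1348], E[r] = 0.2373, γ^t·E[r] = 0.056973, running G = -0.166518
t=5: π = [0.1984, 0.1855, 0.1512, 0.1802, 0.1500, 0.1348], E[r] = 0.2379, γ^t·E[r] = 0.039982, running G = -0.126536
t=6: π = [0.1984, 0.1855, 0.1512, 0.1802, 0.1499, 0.1348], E[r] = 0.2380, γ^t·E[r] = 0.028000, running G = -0.098536
t=7: π = [0.1984, 0.1855, 0.1511, 0.1802, 0.1499, 0.1348], E[r] = 0.2380, γ^t·E[r] = 0.019602, running G = -0.078934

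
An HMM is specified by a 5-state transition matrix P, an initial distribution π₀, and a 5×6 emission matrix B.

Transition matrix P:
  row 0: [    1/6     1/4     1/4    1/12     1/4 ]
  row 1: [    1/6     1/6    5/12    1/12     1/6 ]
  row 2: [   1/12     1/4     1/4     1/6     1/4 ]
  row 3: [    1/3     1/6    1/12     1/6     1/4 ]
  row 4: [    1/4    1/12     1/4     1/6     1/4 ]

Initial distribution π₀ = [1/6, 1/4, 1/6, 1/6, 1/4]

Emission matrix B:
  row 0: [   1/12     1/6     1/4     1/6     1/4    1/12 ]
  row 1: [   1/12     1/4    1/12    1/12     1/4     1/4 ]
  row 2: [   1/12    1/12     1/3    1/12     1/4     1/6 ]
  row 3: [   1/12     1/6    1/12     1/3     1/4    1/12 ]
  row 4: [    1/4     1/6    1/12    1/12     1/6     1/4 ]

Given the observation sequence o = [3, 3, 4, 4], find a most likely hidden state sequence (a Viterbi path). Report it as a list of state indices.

path = [3, 0, 1, 2]

t=0: δ = [2.778e-02, 2.083e-02, 1.389e-02, 5.556e-02, 2.083e-02]  (obs o_0=3)
t=1: δ = [3.086e-03, 7.716e-04, 7.234e-04, 3.086e-03, 1.157e-03]  ψ = [3, 3, 1, 3, 3]  (obs o_1=3)
t=2: δ = [2.572e-04, 1.929e-04, 1.929e-04, 1.286e-04, 1.286e-04]  ψ = [3, 0, 0, 3, 0]  (obs o_2=4)
t=3: δ = [1.072e-05, 1.608e-05, 2.009e-05, 8.038e-06, 1.072e-05]  ψ = [0, 0, 1, 2, 0]  (obs o_3=4)
backtrack: best end state = 2; path = [3, 0, 1, 2]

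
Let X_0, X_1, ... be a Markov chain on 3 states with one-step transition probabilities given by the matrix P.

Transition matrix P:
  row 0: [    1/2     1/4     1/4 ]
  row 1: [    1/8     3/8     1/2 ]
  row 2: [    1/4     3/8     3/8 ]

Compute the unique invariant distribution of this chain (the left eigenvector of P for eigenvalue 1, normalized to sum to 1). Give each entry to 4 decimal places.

Balance equations π_j = Σ_i π_i·P[i][j]:
  π_0 = 1/2·π_0 + 1/8·π_1 + 1/4·π_2
  π_1 = 1/4·π_0 + 3/8·π_1 + 3/8·π_2
  normalize: π_0 + π_1 + π_2 = 1
Solving the linear system gives exactly π = [13/47, 16/47, 18/47].

π = [0.2766, 0.3404, 0.3830]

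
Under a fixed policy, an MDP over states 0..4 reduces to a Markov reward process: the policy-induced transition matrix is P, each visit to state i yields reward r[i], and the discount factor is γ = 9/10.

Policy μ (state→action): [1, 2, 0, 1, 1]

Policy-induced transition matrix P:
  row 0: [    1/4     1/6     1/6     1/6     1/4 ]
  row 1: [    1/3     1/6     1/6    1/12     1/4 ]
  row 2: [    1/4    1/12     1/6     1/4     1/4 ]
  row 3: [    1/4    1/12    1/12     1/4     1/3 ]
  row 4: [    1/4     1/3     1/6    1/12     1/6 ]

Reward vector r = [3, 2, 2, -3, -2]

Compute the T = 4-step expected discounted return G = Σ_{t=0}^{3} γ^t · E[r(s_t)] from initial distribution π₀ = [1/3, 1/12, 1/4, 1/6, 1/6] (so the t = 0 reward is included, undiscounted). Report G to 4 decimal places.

t=0: π = [0.3333, 0.0833, 0.2500, 0.1667, 0.1667], E[r] = 0.8333, γ^t·E[r] = 0.833333, running G = 0.833333
t=1: π = [0.2569, 0.1597, 0.1528, 0.1806, 0.2500], E[r] = 0.3542, γ^t·E[r] = 0.318750, running G = 1.152083
t=2: π = [0.2633, 0.1806, 0.1516, 0.1603, 0.2442], E[r] = 0.4850, γ^t·E[r] = 0.392813, running G = 1.544896
t=3: π = [0.2650, 0.1814, 0.1533, 0.1573, 0.2430], E[r] = 0.5067, γ^t·E[r] = 0.369387, running G = 1.914283

G = 1.9143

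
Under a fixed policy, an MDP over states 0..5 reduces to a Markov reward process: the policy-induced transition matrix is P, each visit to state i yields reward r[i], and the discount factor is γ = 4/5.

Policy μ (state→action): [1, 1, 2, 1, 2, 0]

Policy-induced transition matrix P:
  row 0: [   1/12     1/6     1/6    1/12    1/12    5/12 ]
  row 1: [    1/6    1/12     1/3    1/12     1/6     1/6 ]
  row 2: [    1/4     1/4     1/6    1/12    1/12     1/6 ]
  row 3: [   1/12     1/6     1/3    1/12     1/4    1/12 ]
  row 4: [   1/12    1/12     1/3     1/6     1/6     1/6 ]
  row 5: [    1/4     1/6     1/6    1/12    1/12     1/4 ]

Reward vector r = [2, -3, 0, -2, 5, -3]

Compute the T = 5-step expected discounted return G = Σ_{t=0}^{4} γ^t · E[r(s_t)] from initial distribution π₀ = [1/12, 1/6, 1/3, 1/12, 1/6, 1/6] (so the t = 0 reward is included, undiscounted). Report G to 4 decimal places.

G = -0.9866

t=0: π = [0.0833, 0.1667, 0.3333, 0.0833, 0.1667, 0.1667], E[r] = -0.1667, γ^t·E[r] = -0.166667, running G = -0.166667
t=1: π = [0.1806, 0.1667, 0.2361, 0.0972, 0.1250, 0.1944], E[r] = -0.2917, γ^t·E[r] = -0.233333, running G = -0.400000
t=2: π = [0.1690, 0.1620, 0.2315, 0.0938, 0.1238, 0.2199], E[r] = -0.3762, γ^t·E[r] = -0.240741, running G = -0.640741
t=3: π = [0.1721, 0.1621, 0.2299, 0.0937, 0.1228, 0.2194], E[r] = -0.3739, γ^t·E[r] = -0.191457, running G = -0.832198
t=4: π = [0.1717, 0.1621, 0.2298, 0.0936, 0.1227, 0.2202], E[r] = -0.3770, γ^t·E[r] = -0.154410, running G = -0.986607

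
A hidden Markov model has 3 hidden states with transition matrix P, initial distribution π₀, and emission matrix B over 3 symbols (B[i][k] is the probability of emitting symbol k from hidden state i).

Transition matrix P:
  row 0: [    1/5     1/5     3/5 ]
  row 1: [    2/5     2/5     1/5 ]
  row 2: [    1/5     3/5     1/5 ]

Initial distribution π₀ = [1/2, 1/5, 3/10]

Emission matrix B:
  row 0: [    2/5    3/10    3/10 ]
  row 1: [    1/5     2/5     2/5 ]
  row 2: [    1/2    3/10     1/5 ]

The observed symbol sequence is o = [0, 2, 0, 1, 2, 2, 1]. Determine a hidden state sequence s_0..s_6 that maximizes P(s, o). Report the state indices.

path = [2, 1, 0, 2, 1, 1, 1]

t=0: δ = [2.000e-01, 4.000e-02, 1.500e-01]  (obs o_0=0)
t=1: δ = [1.200e-02, 3.600e-02, 2.400e-02]  ψ = [0, 2, 0]  (obs o_1=2)
t=2: δ = [5.760e-03, 2.880e-03, 3.600e-03]  ψ = [1, 1, 0]  (obs o_2=0)
t=3: δ = [3.456e-04, 8.640e-04, 1.037e-03]  ψ = [0, 2, 0]  (obs o_3=1)
t=4: δ = [1.037e-04, 2.488e-04, 4.147e-05]  ψ = [1, 2, 0]  (obs o_4=2)
t=5: δ = [2.986e-05, 3.981e-05, 1.244e-05]  ψ = [1, 1, 0]  (obs o_5=2)
t=6: δ = [4.778e-06, 6.370e-06, 5.375e-06]  ψ = [1, 1, 0]  (obs o_6=1)
backtrack: best end state = 1; path = [2, 1, 0, 2, 1, 1, 1]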